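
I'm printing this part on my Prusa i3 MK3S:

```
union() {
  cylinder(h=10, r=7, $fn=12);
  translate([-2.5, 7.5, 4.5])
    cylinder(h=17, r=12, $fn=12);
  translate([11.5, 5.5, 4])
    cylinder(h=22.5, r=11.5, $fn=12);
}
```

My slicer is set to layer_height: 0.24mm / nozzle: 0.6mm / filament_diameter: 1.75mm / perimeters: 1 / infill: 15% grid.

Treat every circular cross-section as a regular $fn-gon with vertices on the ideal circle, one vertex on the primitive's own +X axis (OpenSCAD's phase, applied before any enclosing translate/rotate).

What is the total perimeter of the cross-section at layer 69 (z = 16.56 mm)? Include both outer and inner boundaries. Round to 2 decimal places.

103.73 mm

At z = 16.56 mm: the cylinder is absent (z outside [0, 10]); the cylinder at (-2.5, 7.5): section is a regular 12-gon, circumradius r=12 (perimeter = 2·12·12.000·sin(180°/12) = 74.54 mm); the r=11.5 cylinder at (11.5, 5.5) gives a regular 12-gon of circumradius 11.5 (constant along its height) (perimeter = 2·12·11.500·sin(180°/12) = 71.43 mm); Taking the union: the regions partially overlap (shared area 111.27 mm²), so the edge portions inside another operand are dropped and the merged outline is re-measured after clipping — boundary = 103.73 mm. Overall, the cross-section is a single solid region. Total boundary length (outer) = 103.73 mm.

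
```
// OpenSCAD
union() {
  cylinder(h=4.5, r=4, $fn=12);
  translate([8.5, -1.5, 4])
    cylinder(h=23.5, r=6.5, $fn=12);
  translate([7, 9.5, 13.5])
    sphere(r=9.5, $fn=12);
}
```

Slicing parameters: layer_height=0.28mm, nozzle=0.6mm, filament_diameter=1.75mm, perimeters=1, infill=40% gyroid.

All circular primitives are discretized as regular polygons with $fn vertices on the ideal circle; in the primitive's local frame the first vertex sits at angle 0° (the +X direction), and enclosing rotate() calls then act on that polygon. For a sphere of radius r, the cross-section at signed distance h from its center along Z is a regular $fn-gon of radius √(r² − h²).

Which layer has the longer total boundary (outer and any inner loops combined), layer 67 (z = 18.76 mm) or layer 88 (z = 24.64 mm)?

layer 67 (z = 18.76 mm)

Layer 67 (z = 18.76): the cylinder does not reach this height (z outside [0, 4.5]); the r=6.5 cylinder at (8.5, -1.5) contributes a regular 12-gon of circumradius 6.5 (perimeter = 2·12·6.500·sin(180°/12) = 40.38 mm); the r=9.5 sphere at (7, 9.5) slices to a regular 12-gon of circumradius 7.911 (√(r²−h²) with h=5.26 from center) (perimeter = 2·12·7.911·sin(180°/12) = 49.14 mm); Taking the union: the regions partially overlap (shared area 17.49 mm²), so the edge portions inside another operand are dropped and the merged outline is re-measured after clipping — boundary = 70.79 mm. So its perimeter = 70.79 mm. Layer 88 (z = 24.64): the cylinder is not intersected at this z (z outside [0, 4.5]); the cylinder at (8.5, -1.5): section is a regular 12-gon, circumradius r=6.5 (perimeter = 2·12·6.500·sin(180°/12) = 40.38 mm); the sphere at (7, 9.5) is absent (|z−center|=11.140 > r=9.5); Taking the union: only the r=6.5 cylinder at (8.5, -1.5) is present, so the union is just that shape — boundary = 40.38 mm. So its perimeter = 40.38 mm. Layer 67 is larger (70.79 vs 40.38 mm).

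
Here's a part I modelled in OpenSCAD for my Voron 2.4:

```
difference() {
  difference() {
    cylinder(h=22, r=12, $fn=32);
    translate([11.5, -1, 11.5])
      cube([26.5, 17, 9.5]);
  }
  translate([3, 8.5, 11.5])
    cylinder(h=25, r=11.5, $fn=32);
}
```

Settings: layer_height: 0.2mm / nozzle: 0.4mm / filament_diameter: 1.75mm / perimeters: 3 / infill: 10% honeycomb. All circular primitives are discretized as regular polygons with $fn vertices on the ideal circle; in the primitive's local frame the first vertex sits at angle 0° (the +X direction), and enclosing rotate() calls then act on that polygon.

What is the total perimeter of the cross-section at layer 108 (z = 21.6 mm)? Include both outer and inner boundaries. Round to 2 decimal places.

At z = 21.6 mm: the cylinder: section is a regular 32-gon, circumradius r=12 (perimeter = 2·32·12.000·sin(180°/32) = 75.28 mm); the cube at (11.5, -1) is absent (z outside [11.5, 21]); After the difference (first − rest): none of the subtracted shapes is present at this height, so the r=12 cylinder is unchanged — boundary = 75.28 mm; the cylinder at (3, 8.5): section is a regular 32-gon, circumradius r=11.5 (perimeter = 2·32·11.500·sin(180°/32) = 72.14 mm); Subtracting the remaining from the first: starting from the result so far, the r=11.5 cylinder at (3, 8.5) partially overlaps it — only the 224.99 mm² overlap (of its 412.81 mm²) is removed, clipping the outline — boundary = 76.50 mm. Overall, the cross-section is a single solid region. Total boundary length (outer) = 76.50 mm.

76.50 mm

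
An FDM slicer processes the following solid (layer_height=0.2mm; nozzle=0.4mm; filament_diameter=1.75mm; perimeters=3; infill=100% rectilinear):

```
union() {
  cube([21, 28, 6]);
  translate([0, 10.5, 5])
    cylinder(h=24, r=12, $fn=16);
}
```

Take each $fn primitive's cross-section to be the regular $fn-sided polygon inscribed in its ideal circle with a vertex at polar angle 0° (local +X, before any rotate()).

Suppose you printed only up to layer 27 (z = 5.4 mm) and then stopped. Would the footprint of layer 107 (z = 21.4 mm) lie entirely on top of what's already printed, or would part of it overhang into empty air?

entirely on top

Compare the two slices. At z = 5.4: the cube is present — its section is the full 21×28 rectangle (area 588.00 mm²); the r=12 cylinder at (0, 10.5) contributes a regular 16-gon of circumradius 12 (area = (16/2)·12.000²·sin(360°/16) = 440.85 mm²); Merging all regions: the regions partially overlap — summed areas 1028.85 mm² minus the doubly-counted overlap 215.38 mm² gives 813.47 mm² — area = 813.47 mm². At z = 21.4: the cube does not reach this height (z outside [0, 6]); the r=12 cylinder at (0, 10.5) contributes a regular 16-gon of circumradius 12 (area = (16/2)·12.000²·sin(360°/16) = 440.85 mm²); Merging all regions: only the r=12 cylinder at (0, 10.5) is present, so the union is just that shape — area = 440.85 mm². Checking containment: the cross-section at z = 21.4 is a subset of the cross-section at z = 5.4.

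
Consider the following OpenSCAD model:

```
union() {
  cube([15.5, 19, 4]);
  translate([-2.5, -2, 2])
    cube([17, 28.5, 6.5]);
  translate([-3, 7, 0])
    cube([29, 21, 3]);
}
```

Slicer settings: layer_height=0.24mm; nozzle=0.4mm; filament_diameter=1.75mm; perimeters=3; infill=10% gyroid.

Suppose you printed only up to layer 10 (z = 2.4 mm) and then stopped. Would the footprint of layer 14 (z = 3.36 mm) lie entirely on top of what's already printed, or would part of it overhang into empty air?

Compare the two slices. At z = 2.4: the cube is present — its section is the full 15.5×19 rectangle (area 294.50 mm²); the cube at (-2.5, -2) (footprint 17×28.5) is included at this height (area 484.50 mm²); the cube at (-3, 7) is present — its section is the full 29×21 rectangle (area 609.00 mm²); Combining (union): the regions partially overlap — summed areas 1388.00 mm² minus the doubly-counted overlap 619.00 mm² gives 769.00 mm² — area = 769.00 mm². At z = 3.36: the 15.5×19 cube contributes its full rectangle (area 294.50 mm²); the cube at (-2.5, -2) is present — its section is the full 17×28.5 rectangle (area 484.50 mm²); the cube at (-3, 7) is not intersected at this z (z outside [0, 3]); Taking the union: the regions partially overlap — summed areas 779.00 mm² minus the doubly-counted overlap 275.50 mm² gives 503.50 mm² — area = 503.50 mm². Checking containment: the cross-section at z = 3.36 is a subset of the cross-section at z = 2.4.

entirely on top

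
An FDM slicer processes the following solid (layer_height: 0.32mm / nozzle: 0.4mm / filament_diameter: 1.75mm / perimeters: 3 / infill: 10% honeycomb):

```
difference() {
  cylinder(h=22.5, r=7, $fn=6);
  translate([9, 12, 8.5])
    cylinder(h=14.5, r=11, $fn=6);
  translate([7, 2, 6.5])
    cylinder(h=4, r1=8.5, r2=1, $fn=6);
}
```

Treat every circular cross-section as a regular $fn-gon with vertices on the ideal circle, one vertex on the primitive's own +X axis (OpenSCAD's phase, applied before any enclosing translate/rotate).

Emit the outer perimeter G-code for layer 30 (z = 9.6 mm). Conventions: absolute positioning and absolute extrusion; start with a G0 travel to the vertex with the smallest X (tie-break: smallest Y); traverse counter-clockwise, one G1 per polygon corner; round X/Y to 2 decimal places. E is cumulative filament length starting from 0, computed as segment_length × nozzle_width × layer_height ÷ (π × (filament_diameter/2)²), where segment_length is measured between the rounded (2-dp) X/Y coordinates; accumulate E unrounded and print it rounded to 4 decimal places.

G0 X-7.00 Y0.00 Z9.60
G1 X-3.50 Y-6.06 E0.3724
G1 X3.50 Y-6.06 E0.7449
G1 X6.81 Y-0.33 E1.0971
G1 X5.66 Y-0.33 E1.1583
G1 X4.31 Y2.00 E1.3016
G1 X4.59 Y2.47 E1.3307
G1 X3.50 Y2.47 E1.3887
G1 X1.43 Y6.06 E1.6092
G1 X-3.50 Y6.06 E1.8716
G1 X-7.00 Y0.00 E2.2440

At z = 9.6 mm: the r=7 cylinder contributes a regular 6-gon of circumradius 7; the r=11 cylinder at (9, 12) gives a regular 6-gon of circumradius 11 (constant along its height); the cone at (7, 2): at t=0.775 of its height the radius interpolates to r₁+(r₂−r₁)t = 2.688, giving a regular 6-gon of that circumradius; Subtracting the remaining from the first: starting from the r=7 cylinder, the r=11 cylinder at (9, 12) partially overlaps it — only the 7.43 mm² overlap (of its 314.37 mm²) is removed, clipping the outline; the cone at (7, 2) partially overlaps it — only the 4.10 mm² overlap (of its 18.77 mm²) is removed, clipping the outline — 1 connected region. The outline is a single polygon with 10 vertices. Extrusion per mm of travel: 0.4 × 0.32 / (π × 0.875²) = 0.053216. Accumulating E over each segment gives final E = 2.2440.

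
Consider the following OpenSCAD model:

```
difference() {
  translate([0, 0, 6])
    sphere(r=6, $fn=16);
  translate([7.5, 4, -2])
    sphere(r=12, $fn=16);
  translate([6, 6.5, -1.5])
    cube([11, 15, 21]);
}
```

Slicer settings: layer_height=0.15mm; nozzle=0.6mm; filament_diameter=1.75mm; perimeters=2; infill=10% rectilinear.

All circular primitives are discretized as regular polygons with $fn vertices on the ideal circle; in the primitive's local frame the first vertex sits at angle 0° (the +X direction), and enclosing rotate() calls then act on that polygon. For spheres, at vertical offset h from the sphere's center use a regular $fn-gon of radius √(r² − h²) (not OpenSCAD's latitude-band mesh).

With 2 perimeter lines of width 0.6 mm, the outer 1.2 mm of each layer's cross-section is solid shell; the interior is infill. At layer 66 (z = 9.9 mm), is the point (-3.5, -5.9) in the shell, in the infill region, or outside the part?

outside

At z = 9.9 mm: the r=6 sphere slices to a regular 16-gon of circumradius 4.560 (√(r²−h²) with h=3.9 from center); the r=12 sphere at (7.5, 4) contributes a regular 16-gon of circumradius √(12²−11.9²) = 1.546; the cube at (6, 6.5) is present — its section is the full 11×15 rectangle; After the difference (first − rest): starting from the r=6 sphere, the r=12 sphere at (7.5, 4) misses the remaining region (no effect); the 11×15 cube at (6, 6.5) misses the remaining region (no effect) — 1 connected region. Overall, the cross-section is a single solid region. The nearest boundary edge runs (-1.74, -4.21)→(-3.22, -3.22); distance from the point to it = 2.38 mm. The point is not inside any of the regions above, so it lies outside the cross-section (2.38 mm from the nearest boundary).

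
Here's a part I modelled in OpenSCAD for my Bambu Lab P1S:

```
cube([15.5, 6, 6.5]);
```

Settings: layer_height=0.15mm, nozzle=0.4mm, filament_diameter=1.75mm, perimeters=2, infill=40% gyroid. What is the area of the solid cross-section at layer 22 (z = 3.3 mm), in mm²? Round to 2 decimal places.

At z = 3.3 mm: the 15.5×6 cube contributes its full rectangle (area 93.00 mm²). Overall, the cross-section is a single solid region. Net area = 93.00 mm².

93.00 mm²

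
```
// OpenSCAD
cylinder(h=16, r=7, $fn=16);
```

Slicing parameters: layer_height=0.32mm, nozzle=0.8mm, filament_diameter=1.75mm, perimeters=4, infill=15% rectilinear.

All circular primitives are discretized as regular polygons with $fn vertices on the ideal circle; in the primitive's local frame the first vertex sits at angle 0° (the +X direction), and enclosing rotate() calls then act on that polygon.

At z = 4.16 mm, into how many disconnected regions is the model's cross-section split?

At z = 4.16 mm: the r=7 cylinder contributes a regular 16-gon of circumradius 7. The result has 1 disconnected region.

1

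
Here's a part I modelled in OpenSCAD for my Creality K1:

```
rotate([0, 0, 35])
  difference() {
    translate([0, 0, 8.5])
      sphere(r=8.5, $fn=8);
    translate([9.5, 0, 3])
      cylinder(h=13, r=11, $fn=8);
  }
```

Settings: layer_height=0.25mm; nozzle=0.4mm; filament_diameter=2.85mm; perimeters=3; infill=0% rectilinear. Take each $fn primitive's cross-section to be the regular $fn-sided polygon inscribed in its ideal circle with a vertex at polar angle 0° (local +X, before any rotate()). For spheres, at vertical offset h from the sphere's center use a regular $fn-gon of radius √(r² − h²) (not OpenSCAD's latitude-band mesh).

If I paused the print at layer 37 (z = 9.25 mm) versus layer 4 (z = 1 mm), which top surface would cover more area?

Layer 37 (z = 9.25): the sphere: section is a regular 8-gon, circumradius = √(r²−h²) = √(8.5²−0.75²) = 8.467 (area = (8/2)·8.467²·sin(360°/8) = 202.76 mm²); the r=11 cylinder at (9.5, 0) contributes a regular 8-gon of circumradius 11 (area = (8/2)·11.000²·sin(360°/8) = 342.24 mm²); Taking the first minus the rest: starting from the r=8.5 sphere (202.76 mm²), the r=11 cylinder at (9.5, 0) partially overlaps it — only the 98.51 mm² overlap (of its 342.24 mm²) is removed, clipping the outline — area = 104.25 mm²; (whole slice rotated 35° about Z — lengths, areas and connectivity unchanged). So its area = 104.25 mm². Layer 4 (z = 1): the r=8.5 sphere slices to a regular 8-gon of circumradius 4.000 (√(r²−h²) with h=7.5 from center) (area = (8/2)·4.000²·sin(360°/8) = 45.25 mm²); the cylinder at (9.5, 0) does not reach this height (z outside [3, 16]); After the difference (first − rest): none of the subtracted shapes is present at this height, so the r=8.5 sphere is unchanged — area = 45.25 mm²; (whole slice rotated 35° about Z — lengths, areas and connectivity unchanged). So its area = 45.25 mm². Layer 37 is larger (104.25 vs 45.25 mm²).

layer 37 (z = 9.25 mm)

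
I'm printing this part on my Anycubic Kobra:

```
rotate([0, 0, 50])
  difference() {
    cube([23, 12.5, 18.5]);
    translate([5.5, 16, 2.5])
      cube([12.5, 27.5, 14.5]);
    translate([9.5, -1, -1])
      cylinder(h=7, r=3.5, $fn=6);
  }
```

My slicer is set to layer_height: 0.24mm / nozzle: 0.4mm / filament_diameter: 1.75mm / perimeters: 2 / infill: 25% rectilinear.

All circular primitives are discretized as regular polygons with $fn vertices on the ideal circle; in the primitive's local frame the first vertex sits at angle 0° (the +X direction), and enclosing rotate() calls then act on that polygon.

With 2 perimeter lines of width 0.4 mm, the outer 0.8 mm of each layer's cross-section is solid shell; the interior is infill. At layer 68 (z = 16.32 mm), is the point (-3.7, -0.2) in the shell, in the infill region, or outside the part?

At z = 16.32 mm: the cube is present — its section is the full 23×12.5 rectangle; the cube at (5.5, 16) is present — its section is the full 12.5×27.5 rectangle; the cylinder at (9.5, -1) is not intersected at this z (z outside [-1, 6]); After the difference (first − rest): starting from the 23×12.5 cube, the 12.5×27.5 cube at (5.5, 16) misses the remaining region (no effect) — 1 connected region; (rotated 50° about Z; rotation is an isometry so areas/perimeters/island counts are preserved). Overall, the cross-section is a single solid region. Undo the 50° rotation: the query point maps to (-2.532, 2.706) in the un-rotated model frame. The nearest boundary edge runs (0.00, 0.00)→(0.00, 12.50); distance from the point to it = 2.53 mm. The point is not inside any of the regions above, so it lies outside the cross-section (2.53 mm from the nearest boundary).

outside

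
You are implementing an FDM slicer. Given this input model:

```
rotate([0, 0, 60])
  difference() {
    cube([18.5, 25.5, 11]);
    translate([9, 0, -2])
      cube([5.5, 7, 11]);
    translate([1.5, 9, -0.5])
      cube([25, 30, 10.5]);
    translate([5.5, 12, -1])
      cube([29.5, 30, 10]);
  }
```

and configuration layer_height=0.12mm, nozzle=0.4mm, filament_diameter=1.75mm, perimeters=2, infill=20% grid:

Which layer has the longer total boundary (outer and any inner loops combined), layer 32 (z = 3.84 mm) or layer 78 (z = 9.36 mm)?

layer 32 (z = 3.84 mm)

Layer 32 (z = 3.84): the cube (footprint 18.5×25.5) is included at this height (perimeter 88.00 mm); the 5.5×7 cube at (9, 0) contributes its full rectangle (perimeter 25.00 mm); the cube at (1.5, 9) (footprint 25×30) is included at this height (perimeter 110.00 mm); the cube at (5.5, 12) (footprint 29.5×30) is included at this height (perimeter 119.00 mm); Taking the first minus the rest: starting from the 18.5×25.5 cube, the 5.5×7 cube at (9, 0) lies inside it touching the edge (removes its full 38.50 mm²); the 25×30 cube at (1.5, 9) partially overlaps it — only the 280.50 mm² overlap (of its 750.00 mm²) is removed, clipping the outline; the 29.5×30 cube at (5.5, 12) misses the remaining region (no effect) — boundary = 102.00 mm; (rotated 60° about Z; rotation is an isometry so areas/perimeters/island counts are preserved). So its perimeter = 102.00 mm. Layer 78 (z = 9.36): the 18.5×25.5 cube contributes its full rectangle (perimeter 88.00 mm); the cube at (9, 0) does not reach this height (z outside [-2, 9]); the 25×30 cube at (1.5, 9) contributes its full rectangle (perimeter 110.00 mm); the cube at (5.5, 12) does not reach this height (z outside [-1, 9]); Taking the first minus the rest: starting from the 18.5×25.5 cube, the 25×30 cube at (1.5, 9) partially overlaps it — only the 280.50 mm² overlap (of its 750.00 mm²) is removed, clipping the outline — boundary = 88.00 mm; (rotated 60° about Z; rotation is an isometry so areas/perimeters/island counts are preserved). So its perimeter = 88.00 mm. Layer 32 is larger (102.00 vs 88.00 mm).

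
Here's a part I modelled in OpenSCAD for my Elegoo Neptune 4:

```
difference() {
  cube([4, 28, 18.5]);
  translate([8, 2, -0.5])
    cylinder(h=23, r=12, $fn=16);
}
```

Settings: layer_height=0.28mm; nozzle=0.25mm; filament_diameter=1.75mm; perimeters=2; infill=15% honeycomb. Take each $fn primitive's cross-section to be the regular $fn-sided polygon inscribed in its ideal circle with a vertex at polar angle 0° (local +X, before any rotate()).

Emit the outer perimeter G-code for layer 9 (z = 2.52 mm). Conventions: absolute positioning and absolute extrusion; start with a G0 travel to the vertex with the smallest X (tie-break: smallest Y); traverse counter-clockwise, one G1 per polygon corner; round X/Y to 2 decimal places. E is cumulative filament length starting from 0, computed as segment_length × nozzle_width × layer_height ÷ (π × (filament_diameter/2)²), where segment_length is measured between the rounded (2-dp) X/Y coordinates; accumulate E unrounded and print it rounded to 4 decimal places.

At z = 2.52 mm: the cube is present — its section is the full 4×28 rectangle; the r=12 cylinder at (8, 2) contributes a regular 16-gon of circumradius 12; Subtracting the remaining from the first: starting from the 4×28 cube, the r=12 cylinder at (8, 2) partially overlaps it — only the 48.50 mm² overlap (of its 440.85 mm²) is removed, clipping the outline — 1 connected region. The outline is a single polygon with 5 vertices. Extrusion per mm of travel: 0.25 × 0.28 / (π × 0.875²) = 0.029103. Accumulating E over each segment gives final E = 1.1842.

G0 X0.00 Y10.81 Z2.52
G1 X3.41 Y13.09 E0.1194
G1 X4.00 Y13.20 E0.1368
G1 X4.00 Y28.00 E0.5676
G1 X0.00 Y28.00 E0.6840
G1 X0.00 Y10.81 E1.1842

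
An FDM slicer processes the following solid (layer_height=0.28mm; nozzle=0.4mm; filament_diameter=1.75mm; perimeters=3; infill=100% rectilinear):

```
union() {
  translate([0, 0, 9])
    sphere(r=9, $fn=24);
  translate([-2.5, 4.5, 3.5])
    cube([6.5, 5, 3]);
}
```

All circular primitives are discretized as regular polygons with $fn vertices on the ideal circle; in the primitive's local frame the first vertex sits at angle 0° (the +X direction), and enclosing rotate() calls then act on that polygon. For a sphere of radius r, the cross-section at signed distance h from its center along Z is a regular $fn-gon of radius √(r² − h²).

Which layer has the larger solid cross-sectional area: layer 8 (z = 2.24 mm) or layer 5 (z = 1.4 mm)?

layer 8 (z = 2.24 mm)

Layer 8 (z = 2.24): the sphere: section is a regular 24-gon, circumradius = √(r²−h²) = √(9²−6.76²) = 5.942 (area = (24/2)·5.942²·sin(360°/24) = 109.64 mm²); the cube at (-2.5, 4.5) is absent (z outside [3.5, 6.5]); Taking the union: only the r=9 sphere is present, so the union is just that shape — area = 109.64 mm². So its area = 109.64 mm². Layer 5 (z = 1.4): the r=9 sphere slices to a regular 24-gon of circumradius 4.821 (√(r²−h²) with h=7.6 from center) (area = (24/2)·4.821²·sin(360°/24) = 72.18 mm²); the cube at (-2.5, 4.5) is not intersected at this z (z outside [3.5, 6.5]); Combining (union): only the r=9 sphere is present, so the union is just that shape — area = 72.18 mm². So its area = 72.18 mm². Layer 8 is larger (109.64 vs 72.18 mm²).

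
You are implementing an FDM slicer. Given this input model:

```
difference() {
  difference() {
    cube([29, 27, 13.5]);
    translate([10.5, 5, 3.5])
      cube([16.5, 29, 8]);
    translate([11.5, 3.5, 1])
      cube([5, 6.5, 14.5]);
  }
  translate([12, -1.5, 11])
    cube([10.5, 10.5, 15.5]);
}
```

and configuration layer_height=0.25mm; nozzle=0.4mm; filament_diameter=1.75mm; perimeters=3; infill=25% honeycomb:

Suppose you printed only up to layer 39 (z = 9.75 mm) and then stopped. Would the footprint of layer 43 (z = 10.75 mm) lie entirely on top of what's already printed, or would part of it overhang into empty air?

entirely on top

Compare the two slices. At z = 9.75: the 29×27 cube contributes its full rectangle (area 783.00 mm²); the 16.5×29 cube at (10.5, 5) contributes its full rectangle (area 478.50 mm²); the cube at (11.5, 3.5) is present — its section is the full 5×6.5 rectangle (area 32.50 mm²); Subtracting the remaining from the first: starting from the 29×27 cube (783.00 mm²), the 16.5×29 cube at (10.5, 5) partially overlaps it — only the 363.00 mm² overlap (of its 478.50 mm²) is removed, clipping the outline; the 5×6.5 cube at (11.5, 3.5) partially overlaps it — only the 7.50 mm² overlap (of its 32.50 mm²) is removed, clipping the outline — area = 412.50 mm²; the cube at (12, -1.5) does not reach this height (z outside [11, 26.5]); After the difference (first − rest): none of the subtracted shapes is present at this height, so the result so far is unchanged — area = 412.50 mm². At z = 10.75: the 29×27 cube contributes its full rectangle (area 783.00 mm²); the cube at (10.5, 5) (footprint 16.5×29) is included at this height (area 478.50 mm²); the 5×6.5 cube at (11.5, 3.5) contributes its full rectangle (area 32.50 mm²); Taking the first minus the rest: starting from the 29×27 cube (783.00 mm²), the 16.5×29 cube at (10.5, 5) partially overlaps it — only the 363.00 mm² overlap (of its 478.50 mm²) is removed, clipping the outline; the 5×6.5 cube at (11.5, 3.5) partially overlaps it — only the 7.50 mm² overlap (of its 32.50 mm²) is removed, clipping the outline — area = 412.50 mm²; the cube at (12, -1.5) does not reach this height (z outside [11, 26.5]); After the difference (first − rest): none of the subtracted shapes is present at this height, so the result so far is unchanged — area = 412.50 mm². Checking containment: the cross-section at z = 10.75 is a subset of the cross-section at z = 9.75.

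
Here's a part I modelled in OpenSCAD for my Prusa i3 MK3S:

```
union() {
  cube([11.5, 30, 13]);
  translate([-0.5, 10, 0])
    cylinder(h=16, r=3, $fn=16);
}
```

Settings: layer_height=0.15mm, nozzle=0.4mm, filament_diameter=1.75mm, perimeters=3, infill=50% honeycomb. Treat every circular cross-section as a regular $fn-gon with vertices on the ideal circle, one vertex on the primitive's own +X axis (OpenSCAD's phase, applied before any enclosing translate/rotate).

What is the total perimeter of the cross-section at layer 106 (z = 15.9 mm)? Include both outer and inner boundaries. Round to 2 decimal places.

At z = 15.9 mm: the cube is absent (z outside [0, 13]); the r=3 cylinder at (-0.5, 10) gives a regular 16-gon of circumradius 3 (constant along its height) (perimeter = 2·16·3.000·sin(180°/16) = 18.73 mm); Combining (union): only the r=3 cylinder at (-0.5, 10) is present, so the union is just that shape — boundary = 18.73 mm. Overall, the cross-section is a single solid region. Total boundary length (outer) = 18.73 mm.

18.73 mm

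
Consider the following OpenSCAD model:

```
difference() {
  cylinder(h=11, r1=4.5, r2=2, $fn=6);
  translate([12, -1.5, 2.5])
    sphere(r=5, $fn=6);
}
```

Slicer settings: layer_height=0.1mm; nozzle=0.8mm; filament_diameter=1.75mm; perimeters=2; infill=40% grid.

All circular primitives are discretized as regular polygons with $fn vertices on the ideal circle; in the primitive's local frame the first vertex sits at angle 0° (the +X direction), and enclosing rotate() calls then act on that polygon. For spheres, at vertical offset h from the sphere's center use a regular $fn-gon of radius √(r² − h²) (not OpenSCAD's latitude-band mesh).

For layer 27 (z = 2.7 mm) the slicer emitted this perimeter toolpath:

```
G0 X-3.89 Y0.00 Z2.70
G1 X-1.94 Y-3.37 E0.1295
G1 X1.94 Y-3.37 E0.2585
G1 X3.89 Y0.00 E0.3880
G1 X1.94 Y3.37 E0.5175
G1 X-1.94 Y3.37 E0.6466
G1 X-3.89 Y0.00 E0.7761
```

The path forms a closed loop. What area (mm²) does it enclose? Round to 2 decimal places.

39.29 mm²

Apply the shoelace formula to the sequence of (X, Y) vertices; enclosed area = 39.29 mm².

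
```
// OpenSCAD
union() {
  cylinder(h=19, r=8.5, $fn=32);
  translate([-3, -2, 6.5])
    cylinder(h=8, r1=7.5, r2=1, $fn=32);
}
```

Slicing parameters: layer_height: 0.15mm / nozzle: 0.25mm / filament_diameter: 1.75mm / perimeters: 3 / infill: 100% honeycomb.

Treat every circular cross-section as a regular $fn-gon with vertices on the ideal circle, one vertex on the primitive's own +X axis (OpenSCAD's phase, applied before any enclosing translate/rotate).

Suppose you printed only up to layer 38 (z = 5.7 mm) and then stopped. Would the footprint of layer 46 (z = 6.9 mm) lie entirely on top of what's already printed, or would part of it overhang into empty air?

Compare the two slices. At z = 5.7: the r=8.5 cylinder contributes a regular 32-gon of circumradius 8.5 (area = (32/2)·8.500²·sin(360°/32) = 225.52 mm²); the cone at (-3, -2) does not reach this height (z outside [6.5, 14.5]); Taking the union: only the r=8.5 cylinder is present, so the union is just that shape — area = 225.52 mm². At z = 6.9: the r=8.5 cylinder gives a regular 32-gon of circumradius 8.5 (constant along its height) (area = (32/2)·8.500²·sin(360°/32) = 225.52 mm²); the cone at (-3, -2) contributes a regular 32-gon of circumradius 7.175 (interpolated between r1=7.5 and r2=1 at t=0.050) (area = (32/2)·7.175²·sin(360°/32) = 160.69 mm²); Taking the union: the regions partially overlap — summed areas 386.22 mm² minus the doubly-counted overlap 133.35 mm² gives 252.87 mm² — area = 252.87 mm². Checking containment: at z = 6.9 the cross-section extends beyond the z = 5.7 cross-section by about 27.34 mm².

part overhangs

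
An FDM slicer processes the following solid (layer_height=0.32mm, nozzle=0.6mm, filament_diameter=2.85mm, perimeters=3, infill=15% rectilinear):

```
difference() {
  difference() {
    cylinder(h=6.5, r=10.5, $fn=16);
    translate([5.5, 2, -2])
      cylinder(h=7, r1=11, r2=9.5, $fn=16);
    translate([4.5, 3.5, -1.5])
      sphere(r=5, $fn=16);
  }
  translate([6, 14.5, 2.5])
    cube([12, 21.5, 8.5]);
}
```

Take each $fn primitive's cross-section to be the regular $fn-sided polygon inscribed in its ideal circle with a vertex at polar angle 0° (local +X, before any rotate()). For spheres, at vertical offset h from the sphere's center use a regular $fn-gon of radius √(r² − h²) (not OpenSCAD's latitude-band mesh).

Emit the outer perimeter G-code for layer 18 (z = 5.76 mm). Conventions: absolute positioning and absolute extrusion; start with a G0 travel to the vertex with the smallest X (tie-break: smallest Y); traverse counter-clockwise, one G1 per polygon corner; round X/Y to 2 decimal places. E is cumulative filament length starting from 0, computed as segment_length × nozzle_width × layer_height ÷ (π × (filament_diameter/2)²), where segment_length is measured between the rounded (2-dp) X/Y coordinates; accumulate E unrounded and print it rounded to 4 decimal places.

G0 X-10.50 Y0.00 Z5.76
G1 X-9.70 Y-4.02 E0.1234
G1 X-7.42 Y-7.42 E0.2466
G1 X-4.02 Y-9.70 E0.3698
G1 X0.00 Y-10.50 E0.4931
G1 X4.02 Y-9.70 E0.6165
G1 X7.42 Y-7.42 E0.7397
G1 X9.70 Y-4.02 E0.8629
G1 X10.50 Y0.00 E0.9863
G1 X9.70 Y4.02 E1.1096
G1 X7.42 Y7.42 E1.2328
G1 X4.02 Y9.70 E1.3561
G1 X0.00 Y10.50 E1.4794
G1 X-4.02 Y9.70 E1.6028
G1 X-7.42 Y7.42 E1.7260
G1 X-9.70 Y4.02 E1.8492
G1 X-10.50 Y0.00 E1.9726

At z = 5.76 mm: the cylinder: section is a regular 16-gon, circumradius r=10.5; the cone at (5.5, 2) is absent (z outside [-2, 5]); the sphere at (4.5, 3.5) does not reach this height (|z−center|=7.260 > r=5); Subtracting the remaining from the first: none of the subtracted shapes is present at this height, so the r=10.5 cylinder is unchanged — 1 connected region; the cube at (6, 14.5) is present — its section is the full 12×21.5 rectangle; After the difference (first − rest): starting from the result so far, the 12×21.5 cube at (6, 14.5) misses the remaining region (no effect) — 1 connected region. The outline is a single polygon with 16 vertices. Extrusion per mm of travel: 0.6 × 0.32 / (π × 1.425²) = 0.030097. Accumulating E over each segment gives final E = 1.9726.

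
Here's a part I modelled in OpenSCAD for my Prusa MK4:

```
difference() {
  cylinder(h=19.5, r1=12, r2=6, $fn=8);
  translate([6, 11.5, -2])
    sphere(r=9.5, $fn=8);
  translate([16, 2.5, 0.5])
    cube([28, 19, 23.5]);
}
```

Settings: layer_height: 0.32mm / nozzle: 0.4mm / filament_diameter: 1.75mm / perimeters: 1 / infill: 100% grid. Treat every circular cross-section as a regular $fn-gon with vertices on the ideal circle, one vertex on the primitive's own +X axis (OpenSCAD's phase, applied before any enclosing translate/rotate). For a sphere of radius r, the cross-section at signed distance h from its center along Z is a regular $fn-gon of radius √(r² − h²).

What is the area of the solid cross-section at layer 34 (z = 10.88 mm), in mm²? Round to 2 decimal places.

At z = 10.88 mm: the cone contributes a regular 8-gon of circumradius 8.652 (interpolated between r1=12 and r2=6 at t=0.558) (area = (8/2)·8.652²·sin(360°/8) = 211.74 mm²); the sphere at (6, 11.5) is not intersected at this z (|z−center|=12.880 > r=9.5); the 28×19 cube at (16, 2.5) contributes its full rectangle (area 532.00 mm²); After the difference (first − rest): starting from the cone (211.74 mm²), the 28×19 cube at (16, 2.5) misses the remaining region (no effect) — area = 211.74 mm². Overall, the cross-section is a single solid region. Net area = 211.74 mm².

211.74 mm²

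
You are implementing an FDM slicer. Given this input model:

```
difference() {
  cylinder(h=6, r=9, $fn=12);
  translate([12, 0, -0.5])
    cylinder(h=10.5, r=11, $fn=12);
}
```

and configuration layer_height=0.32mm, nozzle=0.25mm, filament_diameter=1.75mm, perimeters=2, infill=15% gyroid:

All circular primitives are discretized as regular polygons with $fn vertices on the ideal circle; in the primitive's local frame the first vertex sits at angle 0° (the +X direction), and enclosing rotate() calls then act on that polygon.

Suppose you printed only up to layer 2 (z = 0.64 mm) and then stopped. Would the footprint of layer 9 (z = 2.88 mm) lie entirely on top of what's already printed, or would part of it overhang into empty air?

entirely on top

Compare the two slices. At z = 0.64: the cylinder: section is a regular 12-gon, circumradius r=9 (area = (12/2)·9.000²·sin(360°/12) = 243.00 mm²); the cylinder at (12, 0): section is a regular 12-gon, circumradius r=11 (area = (12/2)·11.000²·sin(360°/12) = 363.00 mm²); Taking the first minus the rest: starting from the r=9 cylinder (243.00 mm²), the r=11 cylinder at (12, 0) partially overlaps it — only the 80.39 mm² overlap (of its 363.00 mm²) is removed, clipping the outline — area = 162.61 mm². At z = 2.88: the r=9 cylinder gives a regular 12-gon of circumradius 9 (constant along its height) (area = (12/2)·9.000²·sin(360°/12) = 243.00 mm²); the r=11 cylinder at (12, 0) gives a regular 12-gon of circumradius 11 (constant along its height) (area = (12/2)·11.000²·sin(360°/12) = 363.00 mm²); Taking the first minus the rest: starting from the r=9 cylinder (243.00 mm²), the r=11 cylinder at (12, 0) partially overlaps it — only the 80.39 mm² overlap (of its 363.00 mm²) is removed, clipping the outline — area = 162.61 mm². Checking containment: the cross-section at z = 2.88 is a subset of the cross-section at z = 0.64.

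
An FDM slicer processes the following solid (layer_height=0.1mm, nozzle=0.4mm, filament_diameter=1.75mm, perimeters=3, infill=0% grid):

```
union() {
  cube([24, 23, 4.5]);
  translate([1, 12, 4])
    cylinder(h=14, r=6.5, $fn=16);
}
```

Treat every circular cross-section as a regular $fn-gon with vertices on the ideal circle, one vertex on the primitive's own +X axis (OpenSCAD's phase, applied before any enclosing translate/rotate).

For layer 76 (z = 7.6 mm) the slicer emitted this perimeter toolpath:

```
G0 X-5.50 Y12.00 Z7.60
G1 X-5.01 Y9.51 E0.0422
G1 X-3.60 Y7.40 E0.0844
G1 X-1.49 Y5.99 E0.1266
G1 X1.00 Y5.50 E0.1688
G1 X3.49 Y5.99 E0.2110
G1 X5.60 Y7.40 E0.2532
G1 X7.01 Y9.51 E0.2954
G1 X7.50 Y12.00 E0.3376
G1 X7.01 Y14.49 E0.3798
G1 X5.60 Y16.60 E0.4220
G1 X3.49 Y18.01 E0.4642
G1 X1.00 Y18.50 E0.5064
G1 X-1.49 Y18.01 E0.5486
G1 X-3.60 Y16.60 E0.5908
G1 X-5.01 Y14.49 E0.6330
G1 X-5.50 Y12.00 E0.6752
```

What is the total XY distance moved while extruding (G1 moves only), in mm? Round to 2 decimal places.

40.60 mm

Sum the Euclidean lengths of each G1 segment: total = 40.60 mm.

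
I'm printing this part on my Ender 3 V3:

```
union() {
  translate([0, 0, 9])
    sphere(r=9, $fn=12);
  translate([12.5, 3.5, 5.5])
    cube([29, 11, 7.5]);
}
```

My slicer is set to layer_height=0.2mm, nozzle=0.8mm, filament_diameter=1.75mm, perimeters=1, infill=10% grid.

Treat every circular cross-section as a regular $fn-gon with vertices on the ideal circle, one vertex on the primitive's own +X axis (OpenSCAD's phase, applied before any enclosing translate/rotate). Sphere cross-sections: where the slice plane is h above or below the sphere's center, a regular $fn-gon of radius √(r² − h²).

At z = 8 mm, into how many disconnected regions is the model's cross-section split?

2

At z = 8 mm: the r=9 sphere slices to a regular 12-gon of circumradius 8.944 (√(r²−h²) with h=1 from center); the cube at (12.5, 3.5) (footprint 29×11) is included at this height; Merging all regions: the 2 present regions are separate (no shared area or edge), so areas and boundary lengths simply add and each stays a separate island — 2 connected regions. The result has 2 disconnected regions.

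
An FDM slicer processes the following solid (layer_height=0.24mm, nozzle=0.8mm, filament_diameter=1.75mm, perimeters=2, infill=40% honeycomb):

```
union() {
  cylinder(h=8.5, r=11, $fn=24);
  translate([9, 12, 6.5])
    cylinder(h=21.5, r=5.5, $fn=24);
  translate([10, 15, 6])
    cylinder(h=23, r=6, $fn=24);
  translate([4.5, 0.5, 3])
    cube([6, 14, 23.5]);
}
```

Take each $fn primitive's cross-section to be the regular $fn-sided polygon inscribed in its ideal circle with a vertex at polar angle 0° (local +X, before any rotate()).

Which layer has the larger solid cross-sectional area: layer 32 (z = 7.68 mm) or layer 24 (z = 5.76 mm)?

layer 32 (z = 7.68 mm)

Layer 32 (z = 7.68): the r=11 cylinder gives a regular 24-gon of circumradius 11 (constant along its height) (area = (24/2)·11.000²·sin(360°/24) = 375.81 mm²); the cylinder at (9, 12): section is a regular 24-gon, circumradius r=5.5 (area = (24/2)·5.500²·sin(360°/24) = 93.95 mm²); the r=6 cylinder at (10, 15) contributes a regular 24-gon of circumradius 6 (area = (24/2)·6.000²·sin(360°/24) = 111.81 mm²); the 6×14 cube at (4.5, 0.5) contributes its full rectangle (area 84.00 mm²); Taking the union: the regions partially overlap — summed areas 665.57 mm² minus the doubly-counted overlap 153.93 mm² gives 511.64 mm² — area = 511.64 mm². So its area = 511.64 mm². Layer 24 (z = 5.76): the r=11 cylinder gives a regular 24-gon of circumradius 11 (constant along its height) (area = (24/2)·11.000²·sin(360°/24) = 375.81 mm²); the cylinder at (9, 12) is absent (z outside [6.5, 28]); the cylinder at (10, 15) does not reach this height (z outside [6, 29]); the cube at (4.5, 0.5) (footprint 6×14) is included at this height (area 84.00 mm²); Combining (union): the regions partially overlap — summed areas 459.81 mm² minus the doubly-counted overlap 42.26 mm² gives 417.54 mm² — area = 417.54 mm². So its area = 417.54 mm². Layer 32 is larger (511.64 vs 417.54 mm²).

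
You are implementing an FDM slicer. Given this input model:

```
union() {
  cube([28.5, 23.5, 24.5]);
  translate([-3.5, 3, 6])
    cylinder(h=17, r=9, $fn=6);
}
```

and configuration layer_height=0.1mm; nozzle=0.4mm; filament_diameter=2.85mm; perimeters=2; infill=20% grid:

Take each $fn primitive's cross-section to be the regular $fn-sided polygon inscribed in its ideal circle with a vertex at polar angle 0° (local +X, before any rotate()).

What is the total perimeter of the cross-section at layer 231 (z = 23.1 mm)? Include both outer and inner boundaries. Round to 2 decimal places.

104.00 mm

At z = 23.1 mm: the cube (footprint 28.5×23.5) is included at this height (perimeter 104.00 mm); the cylinder at (-3.5, 3) does not reach this height (z outside [6, 23]); Combining (union): only the 28.5×23.5 cube is present, so the union is just that shape — boundary = 104.00 mm. Overall, the cross-section is a single solid region. Total boundary length (outer) = 104.00 mm.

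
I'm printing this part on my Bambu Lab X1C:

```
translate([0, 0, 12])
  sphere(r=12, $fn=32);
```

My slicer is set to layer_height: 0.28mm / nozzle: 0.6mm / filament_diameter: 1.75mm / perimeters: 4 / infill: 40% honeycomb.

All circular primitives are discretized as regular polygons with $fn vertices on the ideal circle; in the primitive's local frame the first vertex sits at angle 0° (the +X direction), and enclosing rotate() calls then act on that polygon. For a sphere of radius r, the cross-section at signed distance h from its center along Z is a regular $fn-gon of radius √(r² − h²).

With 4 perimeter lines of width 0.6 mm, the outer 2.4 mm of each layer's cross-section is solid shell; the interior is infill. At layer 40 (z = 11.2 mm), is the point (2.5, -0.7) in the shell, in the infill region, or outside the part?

infill

At z = 11.2 mm: the sphere: section is a regular 32-gon, circumradius = √(r²−h²) = √(12²−0.8²) = 11.973. Overall, the cross-section is a single solid region. The nearest boundary edge runs (11.06, -4.58)→(11.74, -2.34); distance from the point to it = 9.32 mm. The point is inside the cross-section and 9.32 mm from the nearest boundary — more than the 2.4 mm shell width (4 × 0.6), so it's in the infill interior.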